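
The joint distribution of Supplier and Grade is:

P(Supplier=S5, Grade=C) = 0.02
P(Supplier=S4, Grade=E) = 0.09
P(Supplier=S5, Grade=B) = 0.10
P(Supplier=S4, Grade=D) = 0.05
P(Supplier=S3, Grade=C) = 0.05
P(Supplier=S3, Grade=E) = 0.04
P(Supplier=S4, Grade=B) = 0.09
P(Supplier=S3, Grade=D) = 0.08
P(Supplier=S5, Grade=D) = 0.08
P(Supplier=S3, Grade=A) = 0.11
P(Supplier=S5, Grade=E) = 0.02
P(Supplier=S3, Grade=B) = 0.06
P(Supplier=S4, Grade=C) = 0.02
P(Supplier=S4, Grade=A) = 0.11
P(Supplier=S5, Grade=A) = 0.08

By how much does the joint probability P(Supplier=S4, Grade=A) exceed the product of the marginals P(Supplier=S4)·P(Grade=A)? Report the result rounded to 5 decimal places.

0.00200

P(Supplier=S4) = 0.11 + 0.09 + 0.02 + 0.05 + 0.09 = 0.36.
P(Grade=A) = 0.11 + 0.11 + 0.08 = 0.30.
P(Supplier=S4, Grade=A) − P(Supplier=S4)P(Grade=A) = 0.11 − 0.36×0.30 = 0.00200.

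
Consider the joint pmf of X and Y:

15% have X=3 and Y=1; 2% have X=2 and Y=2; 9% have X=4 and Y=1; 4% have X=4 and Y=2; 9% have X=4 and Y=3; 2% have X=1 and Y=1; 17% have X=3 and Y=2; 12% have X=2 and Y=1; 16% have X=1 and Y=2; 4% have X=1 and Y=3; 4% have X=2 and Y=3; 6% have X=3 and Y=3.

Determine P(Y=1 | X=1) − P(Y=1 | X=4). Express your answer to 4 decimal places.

P(X=1) = 0.02 + 0.16 + 0.04 = 0.22; P(Y=1 | X=1) = 0.02/0.22 = 0.09091.
P(X=4) = 0.09 + 0.04 + 0.09 = 0.22; P(Y=1 | X=4) = 0.09/0.22 = 0.40909.
Difference = -0.3182.

-0.3182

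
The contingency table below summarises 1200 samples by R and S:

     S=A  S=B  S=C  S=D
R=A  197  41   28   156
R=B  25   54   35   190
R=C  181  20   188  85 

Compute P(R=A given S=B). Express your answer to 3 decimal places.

Total with S=B: 41 + 54 + 20 = 115.
P(R=A | S=B) = 41/115 = 0.357.

0.357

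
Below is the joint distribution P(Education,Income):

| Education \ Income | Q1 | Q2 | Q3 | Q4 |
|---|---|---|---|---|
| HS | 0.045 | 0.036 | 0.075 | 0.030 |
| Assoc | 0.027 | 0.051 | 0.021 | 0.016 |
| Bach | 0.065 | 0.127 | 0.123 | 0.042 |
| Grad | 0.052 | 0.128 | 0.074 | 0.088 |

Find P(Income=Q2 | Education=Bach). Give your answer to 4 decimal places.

P(Education=Bach) = 0.065 + 0.127 + 0.123 + 0.042 = 0.357.
P(Income=Q2 | Education=Bach) = 0.127/0.357 = 0.3557.

0.3557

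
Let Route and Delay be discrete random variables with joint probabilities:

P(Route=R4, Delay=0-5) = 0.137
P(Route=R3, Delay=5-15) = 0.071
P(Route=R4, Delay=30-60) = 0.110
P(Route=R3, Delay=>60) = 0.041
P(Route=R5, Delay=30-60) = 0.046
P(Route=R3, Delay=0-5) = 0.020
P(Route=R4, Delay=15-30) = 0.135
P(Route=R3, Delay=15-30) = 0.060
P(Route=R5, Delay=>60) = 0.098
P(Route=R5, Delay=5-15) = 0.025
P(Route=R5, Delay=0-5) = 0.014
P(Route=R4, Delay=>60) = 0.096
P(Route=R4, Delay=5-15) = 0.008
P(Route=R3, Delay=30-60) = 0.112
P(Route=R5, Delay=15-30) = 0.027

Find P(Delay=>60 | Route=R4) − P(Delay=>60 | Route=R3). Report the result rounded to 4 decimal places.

P(Route=R4) = 0.137 + 0.008 + 0.135 + 0.110 + 0.096 = 0.486; P(Delay=>60 | Route=R4) = 0.096/0.486 = 0.19753.
P(Route=R3) = 0.020 + 0.071 + 0.060 + 0.112 + 0.041 = 0.304; P(Delay=>60 | Route=R3) = 0.041/0.304 = 0.13487.
Difference = 0.0627.

0.0627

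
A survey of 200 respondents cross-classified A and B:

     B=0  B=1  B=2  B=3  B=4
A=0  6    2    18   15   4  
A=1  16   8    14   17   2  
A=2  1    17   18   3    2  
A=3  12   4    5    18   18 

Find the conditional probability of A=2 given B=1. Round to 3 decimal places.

Total with B=1: 2 + 8 + 17 + 4 = 31.
P(A=2 | B=1) = 17/31 = 0.548.

0.548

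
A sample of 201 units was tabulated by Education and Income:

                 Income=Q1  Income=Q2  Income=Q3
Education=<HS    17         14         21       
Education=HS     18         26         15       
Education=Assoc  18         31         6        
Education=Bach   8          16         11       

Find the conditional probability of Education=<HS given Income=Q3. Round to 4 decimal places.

Total with Income=Q3: 21 + 15 + 6 + 11 = 53.
P(Education=<HS | Income=Q3) = 21/53 = 0.3962.

0.3962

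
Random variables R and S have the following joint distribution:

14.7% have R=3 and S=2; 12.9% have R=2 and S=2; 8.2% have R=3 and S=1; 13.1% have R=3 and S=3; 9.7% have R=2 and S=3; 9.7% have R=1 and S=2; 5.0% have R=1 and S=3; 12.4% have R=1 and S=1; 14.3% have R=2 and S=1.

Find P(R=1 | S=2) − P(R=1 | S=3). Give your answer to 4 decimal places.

0.0802

P(S=2) = 0.097 + 0.129 + 0.147 = 0.373; P(R=1 | S=2) = 0.097/0.373 = 0.26005.
P(S=3) = 0.050 + 0.097 + 0.131 = 0.278; P(R=1 | S=3) = 0.050/0.278 = 0.17986.
Difference = 0.0802.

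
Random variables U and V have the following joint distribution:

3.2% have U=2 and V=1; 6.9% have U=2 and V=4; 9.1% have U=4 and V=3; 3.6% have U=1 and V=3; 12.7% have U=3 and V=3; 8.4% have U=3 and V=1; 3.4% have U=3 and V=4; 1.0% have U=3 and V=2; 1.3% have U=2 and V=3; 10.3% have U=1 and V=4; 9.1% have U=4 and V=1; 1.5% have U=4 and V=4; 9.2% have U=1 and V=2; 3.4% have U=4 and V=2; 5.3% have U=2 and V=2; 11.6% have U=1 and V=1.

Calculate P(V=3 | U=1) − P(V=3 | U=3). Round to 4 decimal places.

-0.3943

P(U=1) = 0.116 + 0.092 + 0.036 + 0.103 = 0.347; P(V=3 | U=1) = 0.036/0.347 = 0.10375.
P(U=3) = 0.084 + 0.010 + 0.127 + 0.034 = 0.255; P(V=3 | U=3) = 0.127/0.255 = 0.49804.
Difference = -0.3943.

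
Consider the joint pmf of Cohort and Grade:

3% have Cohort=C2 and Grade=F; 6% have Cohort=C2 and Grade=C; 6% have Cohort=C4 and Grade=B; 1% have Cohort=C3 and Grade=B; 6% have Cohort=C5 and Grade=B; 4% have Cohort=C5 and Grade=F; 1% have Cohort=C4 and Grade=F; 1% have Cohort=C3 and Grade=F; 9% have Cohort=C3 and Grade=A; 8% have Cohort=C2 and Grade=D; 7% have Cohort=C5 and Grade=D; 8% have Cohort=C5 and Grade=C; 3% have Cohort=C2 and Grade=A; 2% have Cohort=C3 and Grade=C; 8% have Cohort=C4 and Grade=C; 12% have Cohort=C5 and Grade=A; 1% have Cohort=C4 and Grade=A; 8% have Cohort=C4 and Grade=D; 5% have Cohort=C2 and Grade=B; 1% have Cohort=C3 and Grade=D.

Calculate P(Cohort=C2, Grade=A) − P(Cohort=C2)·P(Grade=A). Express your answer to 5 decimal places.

-0.03250

P(Cohort=C2) = 0.03 + 0.05 + 0.06 + 0.08 + 0.03 = 0.25.
P(Grade=A) = 0.03 + 0.09 + 0.01 + 0.12 = 0.25.
P(Cohort=C2, Grade=A) − P(Cohort=C2)P(Grade=A) = 0.03 − 0.25×0.25 = -0.03250.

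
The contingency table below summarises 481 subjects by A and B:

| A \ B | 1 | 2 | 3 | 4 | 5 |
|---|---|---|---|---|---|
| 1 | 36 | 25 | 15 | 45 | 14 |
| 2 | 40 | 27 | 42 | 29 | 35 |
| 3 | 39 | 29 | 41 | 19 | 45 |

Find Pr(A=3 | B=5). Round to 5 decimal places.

0.47872

Total with B=5: 14 + 35 + 45 = 94.
P(A=3 | B=5) = 45/94 = 0.47872.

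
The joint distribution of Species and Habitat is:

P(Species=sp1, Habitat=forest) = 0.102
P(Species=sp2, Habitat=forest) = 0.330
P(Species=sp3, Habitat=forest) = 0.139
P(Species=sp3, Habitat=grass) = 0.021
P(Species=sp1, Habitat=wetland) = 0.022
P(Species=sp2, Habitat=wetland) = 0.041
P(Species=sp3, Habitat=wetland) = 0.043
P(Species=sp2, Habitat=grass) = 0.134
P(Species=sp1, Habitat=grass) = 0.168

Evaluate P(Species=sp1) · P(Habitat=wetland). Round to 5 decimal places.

0.03095

P(Species=sp1) = 0.102 + 0.168 + 0.022 = 0.292.
P(Habitat=wetland) = 0.022 + 0.041 + 0.043 = 0.106.
Product: 0.292 × 0.106 = 0.03095.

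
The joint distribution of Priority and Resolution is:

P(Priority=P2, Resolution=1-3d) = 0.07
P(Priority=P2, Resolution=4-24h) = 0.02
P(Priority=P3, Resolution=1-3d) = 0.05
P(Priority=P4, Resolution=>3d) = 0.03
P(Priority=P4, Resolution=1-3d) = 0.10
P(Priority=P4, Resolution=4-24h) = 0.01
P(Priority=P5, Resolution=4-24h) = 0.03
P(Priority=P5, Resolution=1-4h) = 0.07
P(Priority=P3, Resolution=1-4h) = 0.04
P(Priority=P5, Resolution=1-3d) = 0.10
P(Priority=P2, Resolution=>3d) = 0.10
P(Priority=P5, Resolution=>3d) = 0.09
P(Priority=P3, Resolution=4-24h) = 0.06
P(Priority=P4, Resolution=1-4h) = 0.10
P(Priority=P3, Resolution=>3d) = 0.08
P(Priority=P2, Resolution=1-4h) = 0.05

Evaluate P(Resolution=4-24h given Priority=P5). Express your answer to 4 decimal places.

P(Priority=P5) = 0.07 + 0.03 + 0.10 + 0.09 = 0.29.
P(Resolution=4-24h | Priority=P5) = 0.03/0.29 = 0.1034.

0.1034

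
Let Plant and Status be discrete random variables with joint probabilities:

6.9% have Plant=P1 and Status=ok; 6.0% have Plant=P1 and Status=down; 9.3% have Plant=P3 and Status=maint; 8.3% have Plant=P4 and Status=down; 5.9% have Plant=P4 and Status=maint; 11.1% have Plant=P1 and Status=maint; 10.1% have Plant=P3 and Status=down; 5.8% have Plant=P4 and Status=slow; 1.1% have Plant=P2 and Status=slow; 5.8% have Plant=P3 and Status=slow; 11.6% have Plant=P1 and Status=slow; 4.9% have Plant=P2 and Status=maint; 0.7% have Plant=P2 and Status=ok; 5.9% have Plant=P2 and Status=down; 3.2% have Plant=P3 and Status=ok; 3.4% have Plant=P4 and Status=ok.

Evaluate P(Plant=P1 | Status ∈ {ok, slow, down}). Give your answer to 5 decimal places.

0.35610

P(Status=ok) = 0.069 + 0.007 + 0.032 + 0.034 = 0.142.
P(Status=slow) = 0.116 + 0.011 + 0.058 + 0.058 = 0.243.
P(Status=down) = 0.060 + 0.059 + 0.101 + 0.083 = 0.303.
P(Status ∈ {ok, slow, down}) = 0.142 + 0.243 + 0.303 = 0.688; P(Plant=P1, Status ∈ {ok, slow, down}) = 0.069 + 0.116 + 0.060 = 0.245.
P(Plant=P1 | Status ∈ {ok, slow, down}) = 0.245/0.688 = 0.35610.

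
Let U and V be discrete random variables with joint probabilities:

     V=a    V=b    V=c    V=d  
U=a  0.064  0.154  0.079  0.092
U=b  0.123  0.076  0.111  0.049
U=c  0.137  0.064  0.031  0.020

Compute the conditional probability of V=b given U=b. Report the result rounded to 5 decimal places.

P(U=b) = 0.123 + 0.076 + 0.111 + 0.049 = 0.359.
P(V=b | U=b) = 0.076/0.359 = 0.21170.

0.21170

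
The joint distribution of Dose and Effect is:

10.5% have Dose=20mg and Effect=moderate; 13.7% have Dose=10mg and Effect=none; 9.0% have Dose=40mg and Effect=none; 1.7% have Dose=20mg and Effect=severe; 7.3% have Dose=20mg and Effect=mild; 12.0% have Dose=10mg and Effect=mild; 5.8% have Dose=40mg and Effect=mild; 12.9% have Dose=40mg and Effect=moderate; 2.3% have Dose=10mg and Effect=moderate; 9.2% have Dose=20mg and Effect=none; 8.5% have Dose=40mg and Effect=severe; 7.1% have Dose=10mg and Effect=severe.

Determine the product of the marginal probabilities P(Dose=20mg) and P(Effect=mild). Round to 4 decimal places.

P(Dose=20mg) = 0.092 + 0.073 + 0.105 + 0.017 = 0.287.
P(Effect=mild) = 0.120 + 0.073 + 0.058 = 0.251.
Product: 0.287 × 0.251 = 0.0720.

0.0720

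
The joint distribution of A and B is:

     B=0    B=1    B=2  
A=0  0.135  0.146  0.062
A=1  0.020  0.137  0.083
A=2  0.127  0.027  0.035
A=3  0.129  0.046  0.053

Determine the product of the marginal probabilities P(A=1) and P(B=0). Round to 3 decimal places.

0.099

P(A=1) = 0.020 + 0.137 + 0.083 = 0.240.
P(B=0) = 0.135 + 0.020 + 0.127 + 0.129 = 0.411.
Product: 0.240 × 0.411 = 0.099.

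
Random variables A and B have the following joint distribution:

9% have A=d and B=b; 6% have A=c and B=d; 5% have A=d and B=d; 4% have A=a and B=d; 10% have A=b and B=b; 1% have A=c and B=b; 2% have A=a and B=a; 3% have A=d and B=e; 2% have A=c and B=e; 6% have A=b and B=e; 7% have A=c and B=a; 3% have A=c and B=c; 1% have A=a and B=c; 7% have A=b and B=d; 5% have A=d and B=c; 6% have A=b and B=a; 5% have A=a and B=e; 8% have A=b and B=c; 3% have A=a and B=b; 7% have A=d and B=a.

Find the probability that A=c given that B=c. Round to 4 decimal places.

0.1765

P(B=c) = 0.01 + 0.08 + 0.03 + 0.05 = 0.17.
P(A=c | B=c) = 0.03/0.17 = 0.1765.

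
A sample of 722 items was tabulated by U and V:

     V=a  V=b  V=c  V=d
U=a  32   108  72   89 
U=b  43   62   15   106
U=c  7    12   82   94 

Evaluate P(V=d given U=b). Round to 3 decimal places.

Total with U=b: 43 + 62 + 15 + 106 = 226.
P(V=d | U=b) = 106/226 = 0.469.

0.469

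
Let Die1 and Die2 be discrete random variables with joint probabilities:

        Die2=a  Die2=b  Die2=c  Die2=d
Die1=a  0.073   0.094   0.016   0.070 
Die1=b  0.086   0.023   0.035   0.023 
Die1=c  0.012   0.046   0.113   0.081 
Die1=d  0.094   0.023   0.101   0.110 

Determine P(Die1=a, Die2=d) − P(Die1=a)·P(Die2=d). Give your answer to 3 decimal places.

-0.002

P(Die1=a) = 0.073 + 0.094 + 0.016 + 0.070 = 0.253.
P(Die2=d) = 0.070 + 0.023 + 0.081 + 0.110 = 0.284.
P(Die1=a, Die2=d) − P(Die1=a)P(Die2=d) = 0.070 − 0.253×0.284 = -0.002.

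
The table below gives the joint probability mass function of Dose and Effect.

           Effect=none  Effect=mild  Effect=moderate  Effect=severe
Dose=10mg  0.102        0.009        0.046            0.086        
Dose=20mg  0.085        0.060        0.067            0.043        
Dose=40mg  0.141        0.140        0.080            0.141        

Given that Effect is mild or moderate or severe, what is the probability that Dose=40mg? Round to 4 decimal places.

0.5372

P(Effect=mild) = 0.009 + 0.060 + 0.140 = 0.209.
P(Effect=moderate) = 0.046 + 0.067 + 0.080 = 0.193.
P(Effect=severe) = 0.086 + 0.043 + 0.141 = 0.270.
P(Effect ∈ {mild, moderate, severe}) = 0.209 + 0.193 + 0.270 = 0.672; P(Dose=40mg, Effect ∈ {mild, moderate, severe}) = 0.140 + 0.080 + 0.141 = 0.361.
P(Dose=40mg | Effect ∈ {mild, moderate, severe}) = 0.361/0.672 = 0.5372.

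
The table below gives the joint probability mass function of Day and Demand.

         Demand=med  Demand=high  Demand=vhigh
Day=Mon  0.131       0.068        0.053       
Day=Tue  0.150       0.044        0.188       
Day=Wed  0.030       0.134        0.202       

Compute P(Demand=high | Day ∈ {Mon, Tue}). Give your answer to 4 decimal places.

P(Day=Mon) = 0.131 + 0.068 + 0.053 = 0.252.
P(Day=Tue) = 0.150 + 0.044 + 0.188 = 0.382.
P(Day ∈ {Mon, Tue}) = 0.252 + 0.382 = 0.634; P(Demand=high, Day ∈ {Mon, Tue}) = 0.068 + 0.044 = 0.112.
P(Demand=high | Day ∈ {Mon, Tue}) = 0.112/0.634 = 0.1767.

0.1767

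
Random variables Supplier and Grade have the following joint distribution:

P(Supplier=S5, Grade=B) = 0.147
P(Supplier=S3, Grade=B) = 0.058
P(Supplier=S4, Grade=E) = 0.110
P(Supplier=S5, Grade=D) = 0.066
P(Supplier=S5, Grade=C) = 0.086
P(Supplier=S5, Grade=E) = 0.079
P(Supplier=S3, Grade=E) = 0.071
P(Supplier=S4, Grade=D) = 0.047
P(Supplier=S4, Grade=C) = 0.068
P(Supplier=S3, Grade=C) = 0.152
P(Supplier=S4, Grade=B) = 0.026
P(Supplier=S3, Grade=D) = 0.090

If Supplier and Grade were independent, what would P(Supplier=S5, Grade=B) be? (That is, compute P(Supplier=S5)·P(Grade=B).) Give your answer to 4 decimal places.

0.0873

P(Supplier=S5) = 0.147 + 0.086 + 0.066 + 0.079 = 0.378.
P(Grade=B) = 0.058 + 0.026 + 0.147 = 0.231.
Product: 0.378 × 0.231 = 0.0873.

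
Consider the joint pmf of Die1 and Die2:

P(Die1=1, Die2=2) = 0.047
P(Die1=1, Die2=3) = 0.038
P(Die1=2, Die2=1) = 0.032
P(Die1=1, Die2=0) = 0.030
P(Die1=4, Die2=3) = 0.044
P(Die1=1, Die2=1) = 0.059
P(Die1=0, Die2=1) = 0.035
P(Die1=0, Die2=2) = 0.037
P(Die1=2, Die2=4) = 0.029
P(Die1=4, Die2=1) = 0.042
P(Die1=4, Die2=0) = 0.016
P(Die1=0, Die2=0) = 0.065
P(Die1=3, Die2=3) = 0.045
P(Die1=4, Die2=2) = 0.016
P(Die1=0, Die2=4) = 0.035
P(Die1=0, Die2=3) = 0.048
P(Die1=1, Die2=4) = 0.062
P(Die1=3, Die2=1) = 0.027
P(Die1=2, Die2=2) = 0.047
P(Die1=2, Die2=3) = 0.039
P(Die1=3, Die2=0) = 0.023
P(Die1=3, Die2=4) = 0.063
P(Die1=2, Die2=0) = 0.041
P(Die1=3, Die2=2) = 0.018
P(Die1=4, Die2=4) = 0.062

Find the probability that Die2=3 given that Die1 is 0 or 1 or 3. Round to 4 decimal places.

P(Die1=0) = 0.065 + 0.035 + 0.037 + 0.048 + 0.035 = 0.220.
P(Die1=1) = 0.030 + 0.059 + 0.047 + 0.038 + 0.062 = 0.236.
P(Die1=3) = 0.023 + 0.027 + 0.018 + 0.045 + 0.063 = 0.176.
P(Die1 ∈ {0, 1, 3}) = 0.220 + 0.236 + 0.176 = 0.632; P(Die2=3, Die1 ∈ {0, 1, 3}) = 0.048 + 0.038 + 0.045 = 0.131.
P(Die2=3 | Die1 ∈ {0, 1, 3}) = 0.131/0.632 = 0.2073.

0.2073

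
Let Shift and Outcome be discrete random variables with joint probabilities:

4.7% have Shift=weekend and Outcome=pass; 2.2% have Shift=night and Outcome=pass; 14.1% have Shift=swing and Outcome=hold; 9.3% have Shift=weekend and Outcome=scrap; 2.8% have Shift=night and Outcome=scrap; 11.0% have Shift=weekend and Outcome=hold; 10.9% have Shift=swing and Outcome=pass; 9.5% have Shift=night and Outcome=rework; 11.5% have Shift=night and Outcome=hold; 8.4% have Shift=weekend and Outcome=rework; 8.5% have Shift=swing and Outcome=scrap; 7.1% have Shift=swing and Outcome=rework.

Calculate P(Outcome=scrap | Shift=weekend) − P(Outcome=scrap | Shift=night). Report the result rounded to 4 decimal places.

P(Shift=weekend) = 0.047 + 0.084 + 0.093 + 0.110 = 0.334; P(Outcome=scrap | Shift=weekend) = 0.093/0.334 = 0.27844.
P(Shift=night) = 0.022 + 0.095 + 0.028 + 0.115 = 0.260; P(Outcome=scrap | Shift=night) = 0.028/0.260 = 0.10769.
Difference = 0.1708.

0.1708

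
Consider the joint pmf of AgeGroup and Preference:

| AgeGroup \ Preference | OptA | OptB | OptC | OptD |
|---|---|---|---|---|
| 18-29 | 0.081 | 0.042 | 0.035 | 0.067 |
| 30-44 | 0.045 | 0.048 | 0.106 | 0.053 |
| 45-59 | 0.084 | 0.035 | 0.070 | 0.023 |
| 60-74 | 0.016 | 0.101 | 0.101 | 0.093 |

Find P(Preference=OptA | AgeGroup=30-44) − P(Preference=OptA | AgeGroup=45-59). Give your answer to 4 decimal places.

-0.2177

P(AgeGroup=30-44) = 0.045 + 0.048 + 0.106 + 0.053 = 0.252; P(Preference=OptA | AgeGroup=30-44) = 0.045/0.252 = 0.17857.
P(AgeGroup=45-59) = 0.084 + 0.035 + 0.070 + 0.023 = 0.212; P(Preference=OptA | AgeGroup=45-59) = 0.084/0.212 = 0.39623.
Difference = -0.2177.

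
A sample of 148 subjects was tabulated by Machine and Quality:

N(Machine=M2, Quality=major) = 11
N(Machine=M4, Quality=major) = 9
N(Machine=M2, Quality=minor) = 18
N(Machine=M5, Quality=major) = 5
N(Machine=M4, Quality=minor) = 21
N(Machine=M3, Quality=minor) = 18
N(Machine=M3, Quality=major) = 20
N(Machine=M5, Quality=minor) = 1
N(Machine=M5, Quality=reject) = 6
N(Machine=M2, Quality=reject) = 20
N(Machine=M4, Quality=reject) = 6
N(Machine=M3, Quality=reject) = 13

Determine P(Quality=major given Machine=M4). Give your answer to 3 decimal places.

Total with Machine=M4: 21 + 9 + 6 = 36.
P(Quality=major | Machine=M4) = 9/36 = 0.250.

0.250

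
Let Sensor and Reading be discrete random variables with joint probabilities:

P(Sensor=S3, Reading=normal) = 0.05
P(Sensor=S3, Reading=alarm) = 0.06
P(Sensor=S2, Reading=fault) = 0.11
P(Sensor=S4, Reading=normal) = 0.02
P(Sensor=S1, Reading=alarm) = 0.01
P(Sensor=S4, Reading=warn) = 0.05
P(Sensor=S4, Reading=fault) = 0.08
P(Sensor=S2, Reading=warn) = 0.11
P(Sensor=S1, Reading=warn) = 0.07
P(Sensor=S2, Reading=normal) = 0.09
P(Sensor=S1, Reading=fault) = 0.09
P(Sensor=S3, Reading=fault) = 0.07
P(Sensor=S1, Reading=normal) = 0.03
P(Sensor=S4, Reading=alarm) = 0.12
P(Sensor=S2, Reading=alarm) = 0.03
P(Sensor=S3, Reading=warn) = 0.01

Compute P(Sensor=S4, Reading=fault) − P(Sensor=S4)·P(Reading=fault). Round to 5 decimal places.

P(Sensor=S4) = 0.02 + 0.05 + 0.12 + 0.08 = 0.27.
P(Reading=fault) = 0.09 + 0.11 + 0.07 + 0.08 = 0.35.
P(Sensor=S4, Reading=fault) − P(Sensor=S4)P(Reading=fault) = 0.08 − 0.27×0.35 = -0.01450.

-0.01450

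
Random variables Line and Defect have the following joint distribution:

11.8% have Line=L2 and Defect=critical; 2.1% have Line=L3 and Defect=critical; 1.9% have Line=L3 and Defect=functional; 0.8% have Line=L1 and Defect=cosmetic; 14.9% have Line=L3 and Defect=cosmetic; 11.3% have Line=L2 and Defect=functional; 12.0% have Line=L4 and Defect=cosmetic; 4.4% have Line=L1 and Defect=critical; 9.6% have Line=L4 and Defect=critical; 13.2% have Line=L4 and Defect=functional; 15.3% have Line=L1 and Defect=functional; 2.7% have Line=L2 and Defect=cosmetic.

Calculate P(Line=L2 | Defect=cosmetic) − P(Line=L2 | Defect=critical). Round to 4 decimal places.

P(Defect=cosmetic) = 0.008 + 0.027 + 0.149 + 0.120 = 0.304; P(Line=L2 | Defect=cosmetic) = 0.027/0.304 = 0.08882.
P(Defect=critical) = 0.044 + 0.118 + 0.021 + 0.096 = 0.279; P(Line=L2 | Defect=critical) = 0.118/0.279 = 0.42294.
Difference = -0.3341.

-0.3341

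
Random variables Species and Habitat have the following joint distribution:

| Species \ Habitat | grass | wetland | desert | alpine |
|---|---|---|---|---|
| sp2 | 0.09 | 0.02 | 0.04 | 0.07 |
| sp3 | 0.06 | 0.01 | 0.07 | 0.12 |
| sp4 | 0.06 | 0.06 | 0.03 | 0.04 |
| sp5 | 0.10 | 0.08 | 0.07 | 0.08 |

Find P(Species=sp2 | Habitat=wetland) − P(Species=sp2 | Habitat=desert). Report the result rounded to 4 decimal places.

P(Habitat=wetland) = 0.02 + 0.01 + 0.06 + 0.08 = 0.17; P(Species=sp2 | Habitat=wetland) = 0.02/0.17 = 0.11765.
P(Habitat=desert) = 0.04 + 0.07 + 0.03 + 0.07 = 0.21; P(Species=sp2 | Habitat=desert) = 0.04/0.21 = 0.19048.
Difference = -0.0728.

-0.0728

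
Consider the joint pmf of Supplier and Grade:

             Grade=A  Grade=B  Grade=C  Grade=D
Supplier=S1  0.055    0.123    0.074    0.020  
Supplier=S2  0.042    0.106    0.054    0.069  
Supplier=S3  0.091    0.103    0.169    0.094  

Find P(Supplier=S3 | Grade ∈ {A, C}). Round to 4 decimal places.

0.5361

P(Grade=A) = 0.055 + 0.042 + 0.091 = 0.188.
P(Grade=C) = 0.074 + 0.054 + 0.169 = 0.297.
P(Grade ∈ {A, C}) = 0.188 + 0.297 = 0.485; P(Supplier=S3, Grade ∈ {A, C}) = 0.091 + 0.169 = 0.260.
P(Supplier=S3 | Grade ∈ {A, C}) = 0.260/0.485 = 0.5361.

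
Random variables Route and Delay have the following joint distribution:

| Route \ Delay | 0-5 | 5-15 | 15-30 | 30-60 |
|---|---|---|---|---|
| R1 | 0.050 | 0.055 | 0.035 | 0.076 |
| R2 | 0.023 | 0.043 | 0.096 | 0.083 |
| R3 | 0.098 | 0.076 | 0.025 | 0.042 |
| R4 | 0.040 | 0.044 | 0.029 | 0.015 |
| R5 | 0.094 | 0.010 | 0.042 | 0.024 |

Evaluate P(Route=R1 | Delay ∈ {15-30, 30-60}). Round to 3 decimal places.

0.238

P(Delay=15-30) = 0.035 + 0.096 + 0.025 + 0.029 + 0.042 = 0.227.
P(Delay=30-60) = 0.076 + 0.083 + 0.042 + 0.015 + 0.024 = 0.240.
P(Delay ∈ {15-30, 30-60}) = 0.227 + 0.240 = 0.467; P(Route=R1, Delay ∈ {15-30, 30-60}) = 0.035 + 0.076 = 0.111.
P(Route=R1 | Delay ∈ {15-30, 30-60}) = 0.111/0.467 = 0.238.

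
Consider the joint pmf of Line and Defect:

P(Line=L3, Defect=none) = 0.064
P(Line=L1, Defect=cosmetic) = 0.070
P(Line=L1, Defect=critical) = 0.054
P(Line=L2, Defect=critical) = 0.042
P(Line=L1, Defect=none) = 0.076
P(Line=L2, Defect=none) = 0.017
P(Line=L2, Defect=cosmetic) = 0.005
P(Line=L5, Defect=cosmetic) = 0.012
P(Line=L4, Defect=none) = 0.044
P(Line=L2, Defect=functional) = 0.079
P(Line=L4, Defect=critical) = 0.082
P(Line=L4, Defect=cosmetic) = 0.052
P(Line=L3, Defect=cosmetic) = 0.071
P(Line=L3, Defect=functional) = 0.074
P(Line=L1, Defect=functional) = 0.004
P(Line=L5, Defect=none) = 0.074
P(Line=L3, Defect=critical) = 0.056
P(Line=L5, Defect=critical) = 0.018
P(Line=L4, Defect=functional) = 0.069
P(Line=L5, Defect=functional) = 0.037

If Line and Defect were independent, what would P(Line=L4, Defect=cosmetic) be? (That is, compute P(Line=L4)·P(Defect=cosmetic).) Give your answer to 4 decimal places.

P(Line=L4) = 0.044 + 0.052 + 0.069 + 0.082 = 0.247.
P(Defect=cosmetic) = 0.070 + 0.005 + 0.071 + 0.052 + 0.012 = 0.210.
Product: 0.247 × 0.210 = 0.0519.

0.0519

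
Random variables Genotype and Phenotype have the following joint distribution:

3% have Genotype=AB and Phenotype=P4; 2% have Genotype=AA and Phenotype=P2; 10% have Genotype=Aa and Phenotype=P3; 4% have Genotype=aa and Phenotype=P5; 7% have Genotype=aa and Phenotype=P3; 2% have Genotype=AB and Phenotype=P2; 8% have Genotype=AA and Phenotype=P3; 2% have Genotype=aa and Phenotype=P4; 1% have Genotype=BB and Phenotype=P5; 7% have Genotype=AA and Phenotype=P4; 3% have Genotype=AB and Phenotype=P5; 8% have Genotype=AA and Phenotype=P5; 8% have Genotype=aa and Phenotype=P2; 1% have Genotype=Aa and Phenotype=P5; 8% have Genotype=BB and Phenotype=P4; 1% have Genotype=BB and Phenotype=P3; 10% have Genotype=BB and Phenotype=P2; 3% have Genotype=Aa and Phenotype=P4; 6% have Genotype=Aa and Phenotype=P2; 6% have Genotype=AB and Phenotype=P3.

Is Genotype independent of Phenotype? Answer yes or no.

no

P(Genotype=BB) = 0.20 and P(Phenotype=P3) = 0.32, so their product is 0.0640, but P(Genotype=BB, Phenotype=P3) = 0.01. Since these differ, Genotype and Phenotype are not independent.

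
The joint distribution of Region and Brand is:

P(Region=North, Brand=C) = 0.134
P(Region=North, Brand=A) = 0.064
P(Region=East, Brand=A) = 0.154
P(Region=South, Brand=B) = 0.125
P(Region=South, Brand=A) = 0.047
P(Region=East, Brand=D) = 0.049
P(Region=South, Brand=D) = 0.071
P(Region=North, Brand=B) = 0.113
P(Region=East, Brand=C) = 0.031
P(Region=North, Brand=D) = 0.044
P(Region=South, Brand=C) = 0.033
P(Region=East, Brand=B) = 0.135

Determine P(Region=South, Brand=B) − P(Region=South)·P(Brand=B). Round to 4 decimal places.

P(Region=South) = 0.047 + 0.125 + 0.033 + 0.071 = 0.276.
P(Brand=B) = 0.113 + 0.125 + 0.135 = 0.373.
P(Region=South, Brand=B) − P(Region=South)P(Brand=B) = 0.125 − 0.276×0.373 = 0.0221.

0.0221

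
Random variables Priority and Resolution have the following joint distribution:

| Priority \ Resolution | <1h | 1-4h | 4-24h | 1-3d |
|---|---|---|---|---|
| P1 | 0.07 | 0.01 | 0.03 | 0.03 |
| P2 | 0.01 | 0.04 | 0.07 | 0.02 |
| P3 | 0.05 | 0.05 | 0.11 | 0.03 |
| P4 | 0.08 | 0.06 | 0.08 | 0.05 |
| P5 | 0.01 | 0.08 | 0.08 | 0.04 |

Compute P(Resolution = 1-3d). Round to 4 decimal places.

P(Resolution=1-3d) = 0.03 + 0.02 + 0.03 + 0.05 + 0.04 = 0.17.

0.1700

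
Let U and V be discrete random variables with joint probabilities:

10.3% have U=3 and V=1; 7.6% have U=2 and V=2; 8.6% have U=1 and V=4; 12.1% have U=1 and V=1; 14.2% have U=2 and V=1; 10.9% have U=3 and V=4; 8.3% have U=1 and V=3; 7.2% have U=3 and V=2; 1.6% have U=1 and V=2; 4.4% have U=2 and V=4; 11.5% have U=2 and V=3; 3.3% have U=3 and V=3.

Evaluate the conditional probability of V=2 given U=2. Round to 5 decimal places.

0.20159

P(U=2) = 0.142 + 0.076 + 0.115 + 0.044 = 0.377.
P(V=2 | U=2) = 0.076/0.377 = 0.20159.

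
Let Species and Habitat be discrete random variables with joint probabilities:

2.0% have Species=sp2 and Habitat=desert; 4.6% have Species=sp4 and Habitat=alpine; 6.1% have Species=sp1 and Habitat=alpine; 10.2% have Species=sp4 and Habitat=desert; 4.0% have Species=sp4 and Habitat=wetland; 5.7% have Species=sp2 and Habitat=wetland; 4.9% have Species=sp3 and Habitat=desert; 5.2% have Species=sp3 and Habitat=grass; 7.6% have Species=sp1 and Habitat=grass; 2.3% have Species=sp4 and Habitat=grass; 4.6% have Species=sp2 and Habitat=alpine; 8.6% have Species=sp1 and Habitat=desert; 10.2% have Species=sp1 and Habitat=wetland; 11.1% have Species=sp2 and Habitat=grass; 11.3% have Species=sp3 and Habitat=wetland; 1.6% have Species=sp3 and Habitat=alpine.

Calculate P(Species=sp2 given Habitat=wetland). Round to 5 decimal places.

0.18269

P(Habitat=wetland) = 0.102 + 0.057 + 0.113 + 0.040 = 0.312.
P(Species=sp2 | Habitat=wetland) = 0.057/0.312 = 0.18269.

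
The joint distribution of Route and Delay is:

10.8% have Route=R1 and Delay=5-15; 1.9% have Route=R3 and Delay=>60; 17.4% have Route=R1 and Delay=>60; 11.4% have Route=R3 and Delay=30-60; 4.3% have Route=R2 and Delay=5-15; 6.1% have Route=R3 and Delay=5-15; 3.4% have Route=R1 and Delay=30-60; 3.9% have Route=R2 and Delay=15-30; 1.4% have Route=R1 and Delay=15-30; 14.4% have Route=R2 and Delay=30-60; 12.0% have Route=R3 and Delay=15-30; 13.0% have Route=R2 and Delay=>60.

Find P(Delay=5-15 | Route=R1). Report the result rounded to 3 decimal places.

P(Route=R1) = 0.108 + 0.014 + 0.034 + 0.174 = 0.330.
P(Delay=5-15 | Route=R1) = 0.108/0.330 = 0.327.

0.327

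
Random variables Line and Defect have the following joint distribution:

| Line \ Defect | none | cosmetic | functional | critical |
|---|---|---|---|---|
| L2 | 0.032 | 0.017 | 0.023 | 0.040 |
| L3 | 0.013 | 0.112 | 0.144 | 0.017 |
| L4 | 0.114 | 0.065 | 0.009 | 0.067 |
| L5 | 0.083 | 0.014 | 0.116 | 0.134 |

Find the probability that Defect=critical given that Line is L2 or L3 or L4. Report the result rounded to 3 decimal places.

0.190

P(Line=L2) = 0.032 + 0.017 + 0.023 + 0.040 = 0.112.
P(Line=L3) = 0.013 + 0.112 + 0.144 + 0.017 = 0.286.
P(Line=L4) = 0.114 + 0.065 + 0.009 + 0.067 = 0.255.
P(Line ∈ {L2, L3, L4}) = 0.112 + 0.286 + 0.255 = 0.653; P(Defect=critical, Line ∈ {L2, L3, L4}) = 0.040 + 0.017 + 0.067 = 0.124.
P(Defect=critical | Line ∈ {L2, L3, L4}) = 0.124/0.653 = 0.190.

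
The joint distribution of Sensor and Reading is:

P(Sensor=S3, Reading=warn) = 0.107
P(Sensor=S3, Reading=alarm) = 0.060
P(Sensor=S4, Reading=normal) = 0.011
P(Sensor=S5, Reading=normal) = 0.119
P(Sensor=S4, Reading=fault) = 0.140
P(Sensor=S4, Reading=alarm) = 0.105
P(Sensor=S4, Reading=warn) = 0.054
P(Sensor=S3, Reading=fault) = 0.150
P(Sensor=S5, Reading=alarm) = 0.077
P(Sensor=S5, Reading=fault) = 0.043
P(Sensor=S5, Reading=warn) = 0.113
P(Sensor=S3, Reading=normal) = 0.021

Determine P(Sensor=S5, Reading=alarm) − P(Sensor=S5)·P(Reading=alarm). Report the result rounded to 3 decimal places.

-0.008

P(Sensor=S5) = 0.119 + 0.113 + 0.077 + 0.043 = 0.352.
P(Reading=alarm) = 0.060 + 0.105 + 0.077 = 0.242.
P(Sensor=S5, Reading=alarm) − P(Sensor=S5)P(Reading=alarm) = 0.077 − 0.352×0.242 = -0.008.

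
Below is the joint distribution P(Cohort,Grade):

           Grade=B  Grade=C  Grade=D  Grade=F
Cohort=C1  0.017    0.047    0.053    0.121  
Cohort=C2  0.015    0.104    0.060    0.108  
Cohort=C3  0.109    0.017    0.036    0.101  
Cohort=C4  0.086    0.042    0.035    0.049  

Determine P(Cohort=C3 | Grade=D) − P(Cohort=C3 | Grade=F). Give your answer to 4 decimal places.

-0.0708

P(Grade=D) = 0.053 + 0.060 + 0.036 + 0.035 = 0.184; P(Cohort=C3 | Grade=D) = 0.036/0.184 = 0.19565.
P(Grade=F) = 0.121 + 0.108 + 0.101 + 0.049 = 0.379; P(Cohort=C3 | Grade=F) = 0.101/0.379 = 0.26649.
Difference = -0.0708.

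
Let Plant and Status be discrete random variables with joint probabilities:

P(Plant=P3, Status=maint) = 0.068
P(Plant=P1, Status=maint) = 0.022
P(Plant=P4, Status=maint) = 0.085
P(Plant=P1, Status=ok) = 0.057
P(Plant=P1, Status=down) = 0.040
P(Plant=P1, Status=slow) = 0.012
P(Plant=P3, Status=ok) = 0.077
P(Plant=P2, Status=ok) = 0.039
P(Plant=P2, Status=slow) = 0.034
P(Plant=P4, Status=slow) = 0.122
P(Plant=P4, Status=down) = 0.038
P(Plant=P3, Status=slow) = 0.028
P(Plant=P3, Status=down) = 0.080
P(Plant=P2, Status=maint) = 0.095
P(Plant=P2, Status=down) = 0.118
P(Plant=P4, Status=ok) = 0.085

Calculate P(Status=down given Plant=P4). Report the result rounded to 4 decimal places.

P(Plant=P4) = 0.085 + 0.122 + 0.038 + 0.085 = 0.330.
P(Status=down | Plant=P4) = 0.038/0.330 = 0.1152.

0.1152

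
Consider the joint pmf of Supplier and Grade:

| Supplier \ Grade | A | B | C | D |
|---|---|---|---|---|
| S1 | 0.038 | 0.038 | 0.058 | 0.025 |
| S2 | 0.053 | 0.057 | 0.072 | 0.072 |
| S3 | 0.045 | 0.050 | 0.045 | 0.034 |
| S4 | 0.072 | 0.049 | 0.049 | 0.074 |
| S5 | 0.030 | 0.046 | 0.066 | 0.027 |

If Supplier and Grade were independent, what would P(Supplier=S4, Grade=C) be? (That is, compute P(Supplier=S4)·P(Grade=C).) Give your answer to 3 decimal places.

P(Supplier=S4) = 0.072 + 0.049 + 0.049 + 0.074 = 0.244.
P(Grade=C) = 0.058 + 0.072 + 0.045 + 0.049 + 0.066 = 0.290.
Product: 0.244 × 0.290 = 0.071.

0.071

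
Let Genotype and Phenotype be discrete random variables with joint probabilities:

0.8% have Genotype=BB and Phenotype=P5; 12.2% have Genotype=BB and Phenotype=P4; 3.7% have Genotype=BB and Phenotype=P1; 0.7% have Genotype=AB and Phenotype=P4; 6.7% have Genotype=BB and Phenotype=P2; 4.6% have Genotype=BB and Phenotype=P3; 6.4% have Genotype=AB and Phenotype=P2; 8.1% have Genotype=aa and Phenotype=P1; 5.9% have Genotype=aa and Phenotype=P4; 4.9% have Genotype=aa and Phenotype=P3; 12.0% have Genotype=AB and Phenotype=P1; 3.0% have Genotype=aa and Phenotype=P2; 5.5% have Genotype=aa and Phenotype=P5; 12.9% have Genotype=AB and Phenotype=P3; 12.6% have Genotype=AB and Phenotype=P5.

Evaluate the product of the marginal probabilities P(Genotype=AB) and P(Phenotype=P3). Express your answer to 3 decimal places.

0.100

P(Genotype=AB) = 0.120 + 0.064 + 0.129 + 0.007 + 0.126 = 0.446.
P(Phenotype=P3) = 0.049 + 0.129 + 0.046 = 0.224.
Product: 0.446 × 0.224 = 0.100.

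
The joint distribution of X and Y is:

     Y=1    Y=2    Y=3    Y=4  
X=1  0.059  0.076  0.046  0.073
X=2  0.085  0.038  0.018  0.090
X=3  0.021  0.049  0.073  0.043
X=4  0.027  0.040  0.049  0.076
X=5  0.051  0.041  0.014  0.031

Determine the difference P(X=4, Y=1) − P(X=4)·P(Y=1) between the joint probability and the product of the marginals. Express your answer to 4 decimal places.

P(X=4) = 0.027 + 0.040 + 0.049 + 0.076 = 0.192.
P(Y=1) = 0.059 + 0.085 + 0.021 + 0.027 + 0.051 = 0.243.
P(X=4, Y=1) − P(X=4)P(Y=1) = 0.027 − 0.192×0.243 = -0.0197.

-0.0197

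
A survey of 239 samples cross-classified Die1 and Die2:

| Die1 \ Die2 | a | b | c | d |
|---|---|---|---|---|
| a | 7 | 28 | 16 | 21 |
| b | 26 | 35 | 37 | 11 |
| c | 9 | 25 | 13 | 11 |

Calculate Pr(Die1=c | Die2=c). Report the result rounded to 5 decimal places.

Total with Die2=c: 16 + 37 + 13 = 66.
P(Die1=c | Die2=c) = 13/66 = 0.19697.

0.19697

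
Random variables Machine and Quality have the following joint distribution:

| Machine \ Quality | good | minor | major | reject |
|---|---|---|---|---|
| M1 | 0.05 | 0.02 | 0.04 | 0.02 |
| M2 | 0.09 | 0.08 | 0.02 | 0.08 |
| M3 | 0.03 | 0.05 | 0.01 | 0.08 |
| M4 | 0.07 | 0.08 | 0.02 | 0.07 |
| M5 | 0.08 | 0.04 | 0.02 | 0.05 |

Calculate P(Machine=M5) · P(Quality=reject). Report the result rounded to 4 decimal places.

P(Machine=M5) = 0.08 + 0.04 + 0.02 + 0.05 = 0.19.
P(Quality=reject) = 0.02 + 0.08 + 0.08 + 0.07 + 0.05 = 0.30.
Product: 0.19 × 0.30 = 0.0570.

0.0570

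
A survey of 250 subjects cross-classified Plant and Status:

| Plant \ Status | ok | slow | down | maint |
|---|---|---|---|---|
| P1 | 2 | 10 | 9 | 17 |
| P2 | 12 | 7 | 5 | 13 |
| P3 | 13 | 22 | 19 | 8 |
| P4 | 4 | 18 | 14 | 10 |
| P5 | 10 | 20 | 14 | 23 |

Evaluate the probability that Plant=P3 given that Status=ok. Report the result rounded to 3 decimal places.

Total with Status=ok: 2 + 12 + 13 + 4 + 10 = 41.
P(Plant=P3 | Status=ok) = 13/41 = 0.317.

0.317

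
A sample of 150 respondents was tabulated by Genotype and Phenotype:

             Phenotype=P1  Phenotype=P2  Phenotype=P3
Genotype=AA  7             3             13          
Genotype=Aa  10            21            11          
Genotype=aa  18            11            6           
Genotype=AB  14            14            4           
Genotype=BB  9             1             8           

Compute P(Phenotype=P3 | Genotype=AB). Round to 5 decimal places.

Total with Genotype=AB: 14 + 14 + 4 = 32.
P(Phenotype=P3 | Genotype=AB) = 4/32 = 0.12500.

0.12500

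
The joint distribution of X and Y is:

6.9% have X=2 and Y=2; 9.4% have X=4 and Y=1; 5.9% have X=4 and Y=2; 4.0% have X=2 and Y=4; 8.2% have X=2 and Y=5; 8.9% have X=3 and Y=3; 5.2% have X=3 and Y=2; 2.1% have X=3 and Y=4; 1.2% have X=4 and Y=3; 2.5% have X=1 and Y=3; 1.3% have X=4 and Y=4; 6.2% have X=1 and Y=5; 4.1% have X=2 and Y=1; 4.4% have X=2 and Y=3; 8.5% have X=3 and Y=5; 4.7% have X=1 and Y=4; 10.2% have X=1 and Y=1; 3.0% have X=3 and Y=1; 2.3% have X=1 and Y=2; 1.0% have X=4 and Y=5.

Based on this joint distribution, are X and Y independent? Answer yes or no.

P(X=3) = 0.277 and P(Y=1) = 0.267, so their product is 0.07396, but P(X=3, Y=1) = 0.030. Since these differ, X and Y are not independent.

no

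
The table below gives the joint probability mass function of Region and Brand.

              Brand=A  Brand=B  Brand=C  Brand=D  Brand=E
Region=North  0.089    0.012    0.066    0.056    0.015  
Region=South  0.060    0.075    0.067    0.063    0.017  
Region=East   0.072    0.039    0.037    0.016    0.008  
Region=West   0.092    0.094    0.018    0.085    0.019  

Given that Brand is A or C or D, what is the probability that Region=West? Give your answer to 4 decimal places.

P(Brand=A) = 0.089 + 0.060 + 0.072 + 0.092 = 0.313.
P(Brand=C) = 0.066 + 0.067 + 0.037 + 0.018 = 0.188.
P(Brand=D) = 0.056 + 0.063 + 0.016 + 0.085 = 0.220.
P(Brand ∈ {A, C, D}) = 0.313 + 0.188 + 0.220 = 0.721; P(Region=West, Brand ∈ {A, C, D}) = 0.092 + 0.018 + 0.085 = 0.195.
P(Region=West | Brand ∈ {A, C, D}) = 0.195/0.721 = 0.2705.

0.2705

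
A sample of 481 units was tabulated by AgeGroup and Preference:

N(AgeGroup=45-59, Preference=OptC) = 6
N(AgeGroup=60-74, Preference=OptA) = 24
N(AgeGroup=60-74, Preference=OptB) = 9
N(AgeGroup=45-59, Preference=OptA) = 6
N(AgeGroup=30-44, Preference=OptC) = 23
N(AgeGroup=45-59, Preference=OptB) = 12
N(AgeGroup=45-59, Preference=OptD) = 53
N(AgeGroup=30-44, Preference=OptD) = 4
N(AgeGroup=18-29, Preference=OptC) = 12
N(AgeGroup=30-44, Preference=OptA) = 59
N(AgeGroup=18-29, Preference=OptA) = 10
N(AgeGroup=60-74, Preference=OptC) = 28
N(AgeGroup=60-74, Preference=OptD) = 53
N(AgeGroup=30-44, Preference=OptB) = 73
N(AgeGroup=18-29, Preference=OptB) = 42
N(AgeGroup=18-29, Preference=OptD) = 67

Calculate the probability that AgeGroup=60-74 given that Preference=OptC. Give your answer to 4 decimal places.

Total with Preference=OptC: 12 + 23 + 6 + 28 = 69.
P(AgeGroup=60-74 | Preference=OptC) = 28/69 = 0.4058.

0.4058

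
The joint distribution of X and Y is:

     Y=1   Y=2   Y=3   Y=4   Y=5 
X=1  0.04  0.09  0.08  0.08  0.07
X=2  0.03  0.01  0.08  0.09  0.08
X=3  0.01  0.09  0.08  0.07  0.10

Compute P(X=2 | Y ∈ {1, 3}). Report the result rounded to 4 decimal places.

P(Y=1) = 0.04 + 0.03 + 0.01 = 0.08.
P(Y=3) = 0.08 + 0.08 + 0.08 = 0.24.
P(Y ∈ {1, 3}) = 0.08 + 0.24 = 0.32; P(X=2, Y ∈ {1, 3}) = 0.03 + 0.08 = 0.11.
P(X=2 | Y ∈ {1, 3}) = 0.11/0.32 = 0.3438.

0.3438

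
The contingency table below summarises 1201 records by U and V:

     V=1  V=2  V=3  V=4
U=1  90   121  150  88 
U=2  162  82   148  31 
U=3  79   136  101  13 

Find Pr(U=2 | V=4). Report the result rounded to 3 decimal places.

0.235

Total with V=4: 88 + 31 + 13 = 132.
P(U=2 | V=4) = 31/132 = 0.235.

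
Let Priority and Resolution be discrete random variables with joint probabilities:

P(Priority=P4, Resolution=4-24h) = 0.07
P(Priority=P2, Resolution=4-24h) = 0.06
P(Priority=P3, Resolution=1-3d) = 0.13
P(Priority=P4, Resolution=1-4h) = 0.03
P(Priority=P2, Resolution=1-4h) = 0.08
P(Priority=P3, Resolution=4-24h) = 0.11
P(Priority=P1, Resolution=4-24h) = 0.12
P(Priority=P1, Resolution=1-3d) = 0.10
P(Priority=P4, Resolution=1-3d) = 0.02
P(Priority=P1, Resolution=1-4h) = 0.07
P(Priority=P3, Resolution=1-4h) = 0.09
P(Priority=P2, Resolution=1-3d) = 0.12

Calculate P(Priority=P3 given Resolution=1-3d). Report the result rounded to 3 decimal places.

P(Resolution=1-3d) = 0.10 + 0.12 + 0.13 + 0.02 = 0.37.
P(Priority=P3 | Resolution=1-3d) = 0.13/0.37 = 0.351.

0.351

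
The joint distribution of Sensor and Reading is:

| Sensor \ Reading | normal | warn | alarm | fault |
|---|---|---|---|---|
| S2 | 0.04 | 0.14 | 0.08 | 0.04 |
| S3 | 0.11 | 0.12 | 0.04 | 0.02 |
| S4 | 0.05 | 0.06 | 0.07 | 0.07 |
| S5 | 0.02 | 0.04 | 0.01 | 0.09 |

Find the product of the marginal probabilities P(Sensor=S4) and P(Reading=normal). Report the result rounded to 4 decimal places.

0.0550

P(Sensor=S4) = 0.05 + 0.06 + 0.07 + 0.07 = 0.25.
P(Reading=normal) = 0.04 + 0.11 + 0.05 + 0.02 = 0.22.
Product: 0.25 × 0.22 = 0.0550.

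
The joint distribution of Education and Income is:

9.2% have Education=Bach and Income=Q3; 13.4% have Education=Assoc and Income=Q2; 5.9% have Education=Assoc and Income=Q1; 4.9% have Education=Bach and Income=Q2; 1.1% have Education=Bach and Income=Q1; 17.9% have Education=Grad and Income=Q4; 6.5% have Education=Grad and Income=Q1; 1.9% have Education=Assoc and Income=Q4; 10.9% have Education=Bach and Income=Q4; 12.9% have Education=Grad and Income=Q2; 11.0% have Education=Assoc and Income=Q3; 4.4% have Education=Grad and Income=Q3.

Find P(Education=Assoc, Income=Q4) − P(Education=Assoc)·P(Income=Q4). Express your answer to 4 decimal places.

-0.0799

P(Education=Assoc) = 0.059 + 0.134 + 0.110 + 0.019 = 0.322.
P(Income=Q4) = 0.019 + 0.109 + 0.179 = 0.307.
P(Education=Assoc, Income=Q4) − P(Education=Assoc)P(Income=Q4) = 0.019 − 0.322×0.307 = -0.0799.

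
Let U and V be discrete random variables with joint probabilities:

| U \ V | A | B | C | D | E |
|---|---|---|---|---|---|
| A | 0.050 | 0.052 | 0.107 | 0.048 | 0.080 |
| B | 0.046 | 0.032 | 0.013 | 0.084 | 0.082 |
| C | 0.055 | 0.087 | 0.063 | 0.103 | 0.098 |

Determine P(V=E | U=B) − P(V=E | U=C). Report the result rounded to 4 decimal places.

0.0777

P(U=B) = 0.046 + 0.032 + 0.013 + 0.084 + 0.082 = 0.257; P(V=E | U=B) = 0.082/0.257 = 0.31907.
P(U=C) = 0.055 + 0.087 + 0.063 + 0.103 + 0.098 = 0.406; P(V=E | U=C) = 0.098/0.406 = 0.24138.
Difference = 0.0777.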